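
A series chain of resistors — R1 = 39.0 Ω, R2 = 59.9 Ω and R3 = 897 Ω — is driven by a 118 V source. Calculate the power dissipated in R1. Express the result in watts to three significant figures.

Since the resistors are in series they all carry the loop current I = V/R_total; the power in any one is I²R.
R_total = 39.0 + 59.9 + 897 = 995.9 Ω
I = V / R_total = 118 / 995.9 = 0.1185 A
P_R1 = I² × R1 = (0.1185)² × 39.0 = 0.5475 W

0.548 W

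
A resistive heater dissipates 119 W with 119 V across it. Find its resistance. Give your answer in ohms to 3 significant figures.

119 Ω

From P = V I = I²R = V²/R, with the two given quantities we get R = V² / P.
R = (119)² / 119 = 119.0 Ω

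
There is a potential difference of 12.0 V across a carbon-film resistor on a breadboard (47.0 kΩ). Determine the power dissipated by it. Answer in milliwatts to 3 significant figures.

We know the drop across the element and its resistance — P = V²/R, one step.
P = (12.0 V)² / 47000 Ω = 0.003064 W

3.06 mW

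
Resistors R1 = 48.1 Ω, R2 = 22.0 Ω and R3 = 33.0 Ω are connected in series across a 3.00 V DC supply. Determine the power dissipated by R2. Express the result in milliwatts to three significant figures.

Every series element carries the same I. Get I from the total resistance, then P = I² × R2.
R_total = 48.1 + 22.0 + 33.0 = 103.1 Ω
I = V / R_total = 3.00 / 103.1 = 0.02910 A
P_R2 = I² × R2 = (0.02910)² × 22.0 = 0.01863 W

18.6 mW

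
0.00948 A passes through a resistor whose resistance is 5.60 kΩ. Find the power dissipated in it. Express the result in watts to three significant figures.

0.503 W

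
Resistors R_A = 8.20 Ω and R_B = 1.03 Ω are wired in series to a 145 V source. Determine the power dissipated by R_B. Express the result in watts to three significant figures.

Every series element carries the same I. Get I from the total resistance, then P = I² × R_B.
R_total = 8.20 + 1.03 = 9.230 Ω
I = V / R_total = 145 / 9.230 = 15.71 A
P_R_B = I² × R_B = (15.71)² × 1.03 = 254.2 W

254 W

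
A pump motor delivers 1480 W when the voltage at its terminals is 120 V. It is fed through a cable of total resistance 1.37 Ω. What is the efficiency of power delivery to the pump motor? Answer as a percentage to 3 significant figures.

87.7 %

I = P / V = 1480 / 120 = 12.33 A through the cable.
P_line = I² R_line = (12.33)² × 1.37 = 208.4 W
P_source = P_load + P_line = 1480 + 208.4 = 1688 W
η = P_load / P_source = 1480 / 1688 = 0.8766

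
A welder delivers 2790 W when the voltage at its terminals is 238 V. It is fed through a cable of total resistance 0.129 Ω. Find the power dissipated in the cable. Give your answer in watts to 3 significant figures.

17.7 W

The cable and load are in series, so the same current flows in both; the loss is I²R_line.
I = P / V = 2790 / 238 = 11.72 A through the cable.
P_line = I² R_line = (11.72)² × 0.129 = 17.73 W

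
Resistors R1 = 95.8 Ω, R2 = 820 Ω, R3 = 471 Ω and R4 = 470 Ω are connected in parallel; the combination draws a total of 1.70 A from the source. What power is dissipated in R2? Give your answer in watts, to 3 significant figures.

13.9 W

The branches share the same voltage, but only the total current is given — find V from the equivalent resistance first.
1/R_eq = 1/95.8 + 1/820 + 1/471 + 1/470 ⇒ R_eq = 62.86 Ω
V = I_total × R_eq = 1.700 × 62.86 = 106.9 V
P_R2 = V² / R2 = (106.9)² / 820 = 13.93 W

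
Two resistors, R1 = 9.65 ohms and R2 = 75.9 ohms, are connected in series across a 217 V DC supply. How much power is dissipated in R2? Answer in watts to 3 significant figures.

Every series element carries the same I. Get I from the total resistance, then P = I² × R2.
R_total = 9.65 + 75.9 = 85.55 Ω
I = V / R_total = 217 / 85.55 = 2.537 A
P_R2 = I² × R2 = (2.537)² × 75.9 = 488.3 W

488 W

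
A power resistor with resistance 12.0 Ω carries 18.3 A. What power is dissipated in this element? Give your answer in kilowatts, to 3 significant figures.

4.02 kW

With I and R stated, P = I²R applies in one step.
P = (18.30 A)² × 12.0 Ω = 4019 W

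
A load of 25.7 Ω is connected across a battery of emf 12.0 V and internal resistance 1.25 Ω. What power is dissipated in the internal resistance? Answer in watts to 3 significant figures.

The source's internal resistance is just another series element carrying I; its dissipation is I²r.
I = ε / (r + R) = 12.0 / (1.25 + 25.7) = 0.4453 A
P_int = I² r = (0.4453)² × 1.25 = 0.2478 W

0.248 W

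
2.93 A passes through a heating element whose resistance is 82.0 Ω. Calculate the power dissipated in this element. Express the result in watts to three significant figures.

The current through and the resistance of the element are both given; use P = I²R.
P = (2.930 A)² × 82.0 Ω = 704.0 W

704 W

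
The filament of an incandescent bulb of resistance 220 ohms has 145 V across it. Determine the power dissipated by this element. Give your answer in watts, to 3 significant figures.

95.6 W

With V across and R both known, P = V²/R gives the dissipation directly.
P = (145 V)² / 220 Ω = 95.57 W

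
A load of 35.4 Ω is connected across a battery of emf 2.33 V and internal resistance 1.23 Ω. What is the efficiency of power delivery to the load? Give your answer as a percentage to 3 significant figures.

96.6 %

η = P_load/(P_load+P_int) = I²R/(I²R+I²r) = R/(R+r) — the I² cancels for series elements.
η = R / (R + r) = 35.4 / (35.4 + 1.23) = 0.9664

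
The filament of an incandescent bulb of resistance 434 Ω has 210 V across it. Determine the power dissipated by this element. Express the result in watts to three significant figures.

102 W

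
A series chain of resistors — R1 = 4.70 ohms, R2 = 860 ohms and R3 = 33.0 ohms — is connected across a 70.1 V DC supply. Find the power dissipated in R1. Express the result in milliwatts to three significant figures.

In a series string the same current flows through every resistor — find that current, then P = I²R for the one we want.
R_total = 4.70 + 860 + 33.0 = 897.7 Ω
I = V / R_total = 70.1 / 897.7 = 0.07809 A
P_R1 = I² × R1 = (0.07809)² × 4.70 = 0.02866 W

28.7 mW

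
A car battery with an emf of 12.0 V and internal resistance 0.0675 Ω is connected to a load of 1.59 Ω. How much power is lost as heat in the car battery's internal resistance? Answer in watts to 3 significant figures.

3.54 W

Internal loss is I²r, with I set by the total series resistance r+R.
I = ε / (r + R) = 12.0 / (0.0675 + 1.59) = 7.240 A
P_int = I² r = (7.240)² × 0.0675 = 3.538 W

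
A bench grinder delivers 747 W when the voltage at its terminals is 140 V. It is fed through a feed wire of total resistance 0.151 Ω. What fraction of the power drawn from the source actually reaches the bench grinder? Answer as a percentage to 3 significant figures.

99.4 %

I = P / V = 747 / 140 = 5.336 A through the feed wire.
P_line = I² R_line = (5.336)² × 0.151 = 4.299 W
P_source = P_load + P_line = 747.0 + 4.299 = 751.3 W
η = P_load / P_source = 747.0 / 751.3 = 0.9943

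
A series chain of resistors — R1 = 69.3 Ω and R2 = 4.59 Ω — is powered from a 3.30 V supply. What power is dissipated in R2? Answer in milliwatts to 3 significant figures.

9.16 mW

The current is common to all series resistors; compute it, then apply P = I²R for the target.
R_total = 69.3 + 4.59 = 73.89 Ω
I = V / R_total = 3.30 / 73.89 = 0.04466 A
P_R2 = I² × R2 = (0.04466)² × 4.59 = 0.009155 W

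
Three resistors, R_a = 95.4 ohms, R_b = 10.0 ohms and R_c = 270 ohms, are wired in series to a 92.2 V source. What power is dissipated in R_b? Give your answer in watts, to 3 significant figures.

0.603 W

Every series element carries the same I. Get I from the total resistance, then P = I² × R_b.
R_total = 95.4 + 10.0 + 270 = 375.4 Ω
I = V / R_total = 92.2 / 375.4 = 0.2456 A
P_R_b = I² × R_b = (0.2456)² × 10.0 = 0.6032 W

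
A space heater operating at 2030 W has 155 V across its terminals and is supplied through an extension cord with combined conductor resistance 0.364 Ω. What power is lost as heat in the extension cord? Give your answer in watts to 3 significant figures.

62.4 W

The extension cord is a series resistance carrying the load current; its dissipation is I²R_line.
I = P / V = 2030 / 155 = 13.10 A through the extension cord.
P_line = I² R_line = (13.10)² × 0.364 = 62.44 W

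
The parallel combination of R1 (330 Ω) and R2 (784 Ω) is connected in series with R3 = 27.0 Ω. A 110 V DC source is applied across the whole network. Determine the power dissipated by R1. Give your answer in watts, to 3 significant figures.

29.4 W

Collapse the R1‖R2 pair into one equivalent R_p; then R_p and R3 form a series string.
R_p = (330×784)/(330+784) = 232.2 Ω
R_total = R_p + 27.0 = 232.2 + 27.0 = 259.2 Ω
I = V / R_total = 110 / 259.2 = 0.4243 A
Voltage across the parallel pair: V_p = I × R_p = 0.4243 × 232.2 = 98.54 V
R1 has V_p across it, so P = V_p²/R1.
P_R1 = (98.54)² / 330 = 29.43 W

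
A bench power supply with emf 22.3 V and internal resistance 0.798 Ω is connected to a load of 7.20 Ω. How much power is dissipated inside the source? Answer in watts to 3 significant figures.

6.20 W

The source's internal resistance is just another series element carrying I; its dissipation is I²r.
I = ε / (r + R) = 22.3 / (0.798 + 7.20) = 2.788 A
P_int = I² r = (2.788)² × 0.798 = 6.204 W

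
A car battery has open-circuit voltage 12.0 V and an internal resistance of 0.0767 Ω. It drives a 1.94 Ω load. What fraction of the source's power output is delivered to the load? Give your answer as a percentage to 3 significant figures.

96.2 %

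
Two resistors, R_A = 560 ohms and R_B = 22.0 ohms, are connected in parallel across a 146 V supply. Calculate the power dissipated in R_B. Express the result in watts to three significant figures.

969 W

Every branch has 146 V across it, so for R_B the power is simply V²/R.
P_R_B = V² / R_B = (146)² / 22.0 Ω = 968.9 W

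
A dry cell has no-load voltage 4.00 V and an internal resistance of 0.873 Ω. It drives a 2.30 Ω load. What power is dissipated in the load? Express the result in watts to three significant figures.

The internal resistance and the load are in series, so the same I flows through both; get I from ε/(r+R), then I²R for the load.
I = ε / (r + R) = 4.00 / (0.873 + 2.30) = 1.261 A
P_load = I² R = (1.261)² × 2.30 = 3.655 W

3.66 W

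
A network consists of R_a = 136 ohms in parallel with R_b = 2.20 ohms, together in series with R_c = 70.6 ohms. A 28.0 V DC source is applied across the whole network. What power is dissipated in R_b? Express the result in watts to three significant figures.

Reduce the parallel combination to a single R_p; the circuit then becomes R_p in series with the remaining resistor.
R_p = (136×2.20)/(136+2.20) = 2.165 Ω
R_total = R_p + 70.6 = 2.165 + 70.6 = 72.76 Ω
I = V / R_total = 28.0 / 72.76 = 0.3848 A
Voltage across the parallel pair: V_p = I × R_p = 0.3848 × 2.165 = 0.8331 V
Use P = V²/R for R_b with V = V_p.
P_R_b = (0.8331)² / 2.20 = 0.3155 W

0.315 W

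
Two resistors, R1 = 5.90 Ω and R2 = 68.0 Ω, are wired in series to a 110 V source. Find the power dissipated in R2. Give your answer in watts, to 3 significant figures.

Series elements share the same current, so find I first, then use P = I²R.
R_total = 5.90 + 68.0 = 73.90 Ω
I = V / R_total = 110 / 73.90 = 1.488 A
P_R2 = I² × R2 = (1.488)² × 68.0 = 150.7 W

151 W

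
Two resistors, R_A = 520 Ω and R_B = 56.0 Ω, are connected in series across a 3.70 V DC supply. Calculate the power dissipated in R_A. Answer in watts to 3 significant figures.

0.0215 W

Since the resistors are in series they all carry the loop current I = V/R_total; the power in any one is I²R.
R_total = 520 + 56.0 = 576.0 Ω
I = V / R_total = 3.70 / 576.0 = 0.006424 A
P_R_A = I² × R_A = (0.006424)² × 520 = 0.02146 W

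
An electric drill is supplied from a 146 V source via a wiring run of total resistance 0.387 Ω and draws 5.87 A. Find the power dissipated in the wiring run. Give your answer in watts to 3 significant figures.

The wiring run and load are in series, so the same current flows in both; the loss is I²R_line.
The wiring run carries the full 5.87 A.
P_line = I² R_line = (5.870)² × 0.387 = 13.33 W

13.3 W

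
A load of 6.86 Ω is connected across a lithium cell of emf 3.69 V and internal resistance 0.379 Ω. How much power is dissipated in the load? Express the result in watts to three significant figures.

1.78 W

The internal resistance and the load are in series, so the same I flows through both; get I from ε/(r+R), then I²R for the load.
I = ε / (r + R) = 3.69 / (0.379 + 6.86) = 0.5097 A
P_load = I² R = (0.5097)² × 6.86 = 1.782 W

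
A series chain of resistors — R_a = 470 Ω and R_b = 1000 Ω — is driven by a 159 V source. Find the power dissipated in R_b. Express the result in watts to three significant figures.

11.7 W

In a series string the same current flows through every resistor — find that current, then P = I²R for the one we want.
R_total = 470 + 1000 = 1470 Ω
I = V / R_total = 159 / 1470 = 0.1082 A
P_R_b = I² × R_b = (0.1082)² × 1000 = 11.70 W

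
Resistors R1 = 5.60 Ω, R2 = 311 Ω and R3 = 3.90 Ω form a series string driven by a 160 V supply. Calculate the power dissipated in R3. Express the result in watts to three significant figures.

Series elements share the same current, so find I first, then use P = I²R.
R_total = 5.60 + 311 + 3.90 = 320.5 Ω
I = V / R_total = 160 / 320.5 = 0.4992 A
P_R3 = I² × R3 = (0.4992)² × 3.90 = 0.9720 W

0.972 W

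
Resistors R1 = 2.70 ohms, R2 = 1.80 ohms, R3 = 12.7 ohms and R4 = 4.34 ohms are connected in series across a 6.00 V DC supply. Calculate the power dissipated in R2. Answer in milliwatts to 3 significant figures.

140 mW

Series elements share the same current, so find I first, then use P = I²R.
R_total = 2.70 + 1.80 + 12.7 + 4.34 = 21.54 Ω
I = V / R_total = 6.00 / 21.54 = 0.2786 A
P_R2 = I² × R2 = (0.2786)² × 1.80 = 0.1397 W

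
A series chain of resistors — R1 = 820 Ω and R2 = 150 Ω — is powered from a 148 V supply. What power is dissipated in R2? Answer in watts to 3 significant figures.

3.49 W

Since the resistors are in series they all carry the loop current I = V/R_total; the power in any one is I²R.
R_total = 820 + 150 = 970.0 Ω
I = V / R_total = 148 / 970.0 = 0.1526 A
P_R2 = I² × R2 = (0.1526)² × 150 = 3.492 W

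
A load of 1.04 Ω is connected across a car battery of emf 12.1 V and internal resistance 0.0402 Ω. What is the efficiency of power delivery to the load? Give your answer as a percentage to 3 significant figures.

96.3 %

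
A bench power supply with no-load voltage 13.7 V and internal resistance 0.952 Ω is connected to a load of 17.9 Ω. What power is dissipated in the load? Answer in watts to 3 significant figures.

Find the circuit current first, then P = I²R for the load (series elements share I).
I = ε / (r + R) = 13.7 / (0.952 + 17.9) = 0.7267 A
P_load = I² R = (0.7267)² × 17.9 = 9.453 W

9.45 W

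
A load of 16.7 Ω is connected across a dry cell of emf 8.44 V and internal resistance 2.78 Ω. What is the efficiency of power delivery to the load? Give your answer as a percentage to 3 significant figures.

85.7 %

Both r and R carry the same current, so the power split is just the resistance split: η = R/(R+r).
η = R / (R + r) = 16.7 / (16.7 + 2.78) = 0.8573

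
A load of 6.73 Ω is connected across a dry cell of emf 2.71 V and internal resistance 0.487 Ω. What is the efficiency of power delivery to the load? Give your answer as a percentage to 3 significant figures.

Both r and R carry the same current, so the power split is just the resistance split: η = R/(R+r).
η = R / (R + r) = 6.73 / (6.73 + 0.487) = 0.9325

93.3 %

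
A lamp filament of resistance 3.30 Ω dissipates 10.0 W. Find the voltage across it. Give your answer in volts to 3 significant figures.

Rearranging the power relation for the two known quantities gives V = √(P R).
V = √(10.0 × 3.30) = 5.745 V

5.74 V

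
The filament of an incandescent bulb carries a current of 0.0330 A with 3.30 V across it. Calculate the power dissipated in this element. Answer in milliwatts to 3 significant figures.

109 mW

With V and I both given, power follows immediately from P = V I.
P = 3.30 V × 0.03300 A = 0.1089 W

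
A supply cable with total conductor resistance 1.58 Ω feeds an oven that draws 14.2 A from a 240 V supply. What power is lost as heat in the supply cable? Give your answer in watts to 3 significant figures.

The supply cable is a series resistance carrying the load current; its dissipation is I²R_line.
The supply cable carries the full 14.2 A.
P_line = I² R_line = (14.20)² × 1.58 = 318.6 W

319 W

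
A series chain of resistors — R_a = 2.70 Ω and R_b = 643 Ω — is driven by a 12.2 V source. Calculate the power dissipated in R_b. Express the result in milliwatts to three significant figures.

The current is common to all series resistors; compute it, then apply P = I²R for the target.
R_total = 2.70 + 643 = 645.7 Ω
I = V / R_total = 12.2 / 645.7 = 0.01889 A
P_R_b = I² × R_b = (0.01889)² × 643 = 0.2295 W

230 mW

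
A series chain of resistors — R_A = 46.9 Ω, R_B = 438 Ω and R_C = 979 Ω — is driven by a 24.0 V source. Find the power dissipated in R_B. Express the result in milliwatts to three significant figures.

In a series string the same current flows through every resistor — find that current, then P = I²R for the one we want.
R_total = 46.9 + 438 + 979 = 1464 Ω
I = V / R_total = 24.0 / 1464 = 0.01639 A
P_R_B = I² × R_B = (0.01639)² × 438 = 0.1177 W

118 mW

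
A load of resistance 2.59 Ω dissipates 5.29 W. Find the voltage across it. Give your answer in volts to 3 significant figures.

From P = V I = I²R = V²/R, with the two given quantities we get V = √(P R).
V = √(5.29 × 2.59) = 3.701 V

3.70 V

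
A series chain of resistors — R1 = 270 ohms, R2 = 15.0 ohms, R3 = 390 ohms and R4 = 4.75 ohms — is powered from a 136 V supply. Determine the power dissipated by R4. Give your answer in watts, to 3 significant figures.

Every series element carries the same I. Get I from the total resistance, then P = I² × R4.
R_total = 270 + 15.0 + 390 + 4.75 = 679.8 Ω
I = V / R_total = 136 / 679.8 = 0.2001 A
P_R4 = I² × R4 = (0.2001)² × 4.75 = 0.1901 W

0.190 W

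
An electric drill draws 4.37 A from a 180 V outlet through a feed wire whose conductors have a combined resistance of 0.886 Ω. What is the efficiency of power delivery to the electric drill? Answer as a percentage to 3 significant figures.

97.8 %

The feed wire carries the full 4.37 A.
P_line = I² R_line = (4.370)² × 0.886 = 16.92 W
P_source = V I = 180 × 4.370 = 786.6 W; P_load = 769.7 W
η = P_load / P_source = 769.7 / 786.6 = 0.9785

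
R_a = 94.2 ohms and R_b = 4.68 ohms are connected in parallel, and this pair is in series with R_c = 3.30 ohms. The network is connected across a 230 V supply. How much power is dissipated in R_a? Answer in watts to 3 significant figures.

Reduce the parallel combination to a single R_p; the circuit then becomes R_p in series with the remaining resistor.
R_p = (94.2×4.68)/(94.2+4.68) = 4.458 Ω
R_total = R_p + 3.30 = 4.458 + 3.30 = 7.758 Ω
I = V / R_total = 230 / 7.758 = 29.64 A
Voltage across the parallel pair: V_p = I × R_p = 29.64 × 4.458 = 132.2 V
Use P = V²/R for R_a with V = V_p.
P_R_a = (132.2)² / 94.2 = 185.4 W

185 W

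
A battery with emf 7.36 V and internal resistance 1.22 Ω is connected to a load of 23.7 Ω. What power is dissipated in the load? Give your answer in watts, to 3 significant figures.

The internal resistance and the load are in series, so the same I flows through both; get I from ε/(r+R), then I²R for the load.
I = ε / (r + R) = 7.36 / (1.22 + 23.7) = 0.2953 A
P_load = I² R = (0.2953)² × 23.7 = 2.067 W

2.07 W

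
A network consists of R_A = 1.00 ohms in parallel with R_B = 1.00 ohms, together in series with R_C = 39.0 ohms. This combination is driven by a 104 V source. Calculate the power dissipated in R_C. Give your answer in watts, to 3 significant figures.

Collapse the R_A‖R_B pair into one equivalent R_p; then R_p and R_C form a series string.
R_p = (1.00×1.00)/(1.00+1.00) = 0.5000 Ω
R_total = R_p + 39.0 = 0.5000 + 39.0 = 39.50 Ω
I = V / R_total = 104 / 39.50 = 2.633 A
R_C carries the full series current, so P = I²R.
P_R_C = (2.633)² × 39.0 = 270.4 W

270 W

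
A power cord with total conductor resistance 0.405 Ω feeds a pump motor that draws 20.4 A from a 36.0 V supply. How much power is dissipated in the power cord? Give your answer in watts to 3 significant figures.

The power cord and load are in series, so the same current flows in both; the loss is I²R_line.
The power cord carries the full 20.4 A.
P_line = I² R_line = (20.40)² × 0.405 = 168.5 W

169 W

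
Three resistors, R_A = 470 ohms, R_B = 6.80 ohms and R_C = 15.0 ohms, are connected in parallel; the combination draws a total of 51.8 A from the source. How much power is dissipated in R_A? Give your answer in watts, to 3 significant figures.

123 W

The branches share the same voltage, but only the total current is given — find V from the equivalent resistance first.
1/R_eq = 1/470 + 1/6.80 + 1/15.0 ⇒ R_eq = 4.633 Ω
V = I_total × R_eq = 51.80 × 4.633 = 240.0 V
P_R_A = V² / R_A = (240.0)² / 470 = 122.5 W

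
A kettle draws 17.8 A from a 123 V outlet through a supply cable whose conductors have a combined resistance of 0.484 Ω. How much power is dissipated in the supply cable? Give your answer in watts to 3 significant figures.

153 W

The supply cable and load are in series, so the same current flows in both; the loss is I²R_line.
The supply cable carries the full 17.8 A.
P_line = I² R_line = (17.80)² × 0.484 = 153.4 W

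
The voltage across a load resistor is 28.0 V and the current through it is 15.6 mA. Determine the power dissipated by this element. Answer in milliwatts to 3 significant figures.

437 mW

With V and I both given, power follows immediately from P = V I.
P = 28.0 V × 0.01560 A = 0.4368 W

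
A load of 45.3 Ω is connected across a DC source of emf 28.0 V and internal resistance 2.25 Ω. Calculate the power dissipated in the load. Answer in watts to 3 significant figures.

Load and internal resistance form a series loop — compute the loop current, then the load power via I²R.
I = ε / (r + R) = 28.0 / (2.25 + 45.3) = 0.5889 A
P_load = I² R = (0.5889)² × 45.3 = 15.71 W

15.7 W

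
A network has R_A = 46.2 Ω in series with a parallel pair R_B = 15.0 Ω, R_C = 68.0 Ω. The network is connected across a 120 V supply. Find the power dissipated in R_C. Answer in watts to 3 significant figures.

Replace R_B and R_C with their parallel equivalent so the circuit becomes R_A in series with R_p.
R_p = (15.0×68.0)/(15.0+68.0) = 12.29 Ω
R_total = 46.2 + 12.29 = 58.49 Ω
I = V / R_total = 120 / 58.49 = 2.052 A
Voltage across the parallel pair: V_p = I × R_p = 2.052 × 12.29 = 25.21 V
With V_p across R_C, its power is V_p²/R_C.
P_R_C = (25.21)² / 68.0 = 9.349 W

9.35 W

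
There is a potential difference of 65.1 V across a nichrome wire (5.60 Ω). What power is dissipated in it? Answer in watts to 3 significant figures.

757 W

Voltage and resistance are given, so P = V²/R is the one-step route.
P = (65.1 V)² / 5.60 Ω = 756.8 W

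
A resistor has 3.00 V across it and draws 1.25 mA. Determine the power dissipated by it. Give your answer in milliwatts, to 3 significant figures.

V and I are known directly — P = V I, no intermediate step needed.
P = 3.00 V × 0.001250 A = 0.003750 W

3.75 mW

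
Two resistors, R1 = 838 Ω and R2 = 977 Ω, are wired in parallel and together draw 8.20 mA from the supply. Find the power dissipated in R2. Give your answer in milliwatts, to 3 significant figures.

14.0 mW

We need the common branch voltage; get it from I_total × R_eq, then P = V²/R for the branch.
1/R_eq = 1/838 + 1/977 ⇒ R_eq = 451.1 Ω
V = I_total × R_eq = 0.008200 × 451.1 = 3.699 V
P_R2 = V² / R2 = (3.699)² / 977 = 0.01400 W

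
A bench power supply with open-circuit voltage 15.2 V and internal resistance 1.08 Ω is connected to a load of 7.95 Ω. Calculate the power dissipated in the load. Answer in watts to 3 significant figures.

22.5 W

Load and internal resistance form a series loop — compute the loop current, then the load power via I²R.
I = ε / (r + R) = 15.2 / (1.08 + 7.95) = 1.683 A
P_load = I² R = (1.683)² × 7.95 = 22.53 W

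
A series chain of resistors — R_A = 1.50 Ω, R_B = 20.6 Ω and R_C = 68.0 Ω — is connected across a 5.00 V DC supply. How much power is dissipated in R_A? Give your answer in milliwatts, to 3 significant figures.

4.62 mW

Every series element carries the same I. Get I from the total resistance, then P = I² × R_A.
R_total = 1.50 + 20.6 + 68.0 = 90.10 Ω
I = V / R_total = 5.00 / 90.10 = 0.05549 A
P_R_A = I² × R_A = (0.05549)² × 1.50 = 0.004619 W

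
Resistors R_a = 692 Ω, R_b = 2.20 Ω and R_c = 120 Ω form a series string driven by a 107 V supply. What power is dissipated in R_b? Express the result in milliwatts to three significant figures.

38.0 mW

In a series string the same current flows through every resistor — find that current, then P = I²R for the one we want.
R_total = 692 + 2.20 + 120 = 814.2 Ω
I = V / R_total = 107 / 814.2 = 0.1314 A
P_R_b = I² × R_b = (0.1314)² × 2.20 = 0.03800 W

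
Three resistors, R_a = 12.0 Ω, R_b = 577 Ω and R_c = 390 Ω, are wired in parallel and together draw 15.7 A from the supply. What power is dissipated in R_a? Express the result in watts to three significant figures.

2670 W

Parallel branches share V, not I — compute V via R_eq, then use V²/R for the target branch.
1/R_eq = 1/12.0 + 1/577 + 1/390 ⇒ R_eq = 11.41 Ω
V = I_total × R_eq = 15.70 × 11.41 = 179.2 V
P_R_a = V² / R_a = (179.2)² / 12.0 = 2675 W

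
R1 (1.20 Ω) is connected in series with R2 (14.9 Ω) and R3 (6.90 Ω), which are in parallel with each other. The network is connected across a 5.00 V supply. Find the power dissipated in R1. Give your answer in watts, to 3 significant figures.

Replace R2 and R3 with their parallel equivalent so the circuit becomes R1 in series with R_p.
R_p = (14.9×6.90)/(14.9+6.90) = 4.716 Ω
R_total = 1.20 + 4.716 = 5.916 Ω
I = V / R_total = 5.00 / 5.916 = 0.8452 A
R1 carries the full series current, so P = I²R.
P_R1 = (0.8452)² × 1.20 = 0.8572 W

0.857 W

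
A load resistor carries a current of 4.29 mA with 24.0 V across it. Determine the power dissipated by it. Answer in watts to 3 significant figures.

0.103 W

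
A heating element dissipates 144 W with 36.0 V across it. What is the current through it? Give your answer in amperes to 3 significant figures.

4.00 A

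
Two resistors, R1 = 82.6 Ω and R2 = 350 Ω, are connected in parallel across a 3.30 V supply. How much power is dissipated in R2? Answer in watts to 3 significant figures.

0.0311 W

The supply voltage appears across each parallel branch — just use P = V²/R2.
P_R2 = V² / R2 = (3.30)² / 350 Ω = 0.03111 W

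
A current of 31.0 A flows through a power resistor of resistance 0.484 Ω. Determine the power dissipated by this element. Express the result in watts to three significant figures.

The current through and the resistance of the element are both given; use P = I²R.
P = (31.00 A)² × 0.484 Ω = 465.1 W

465 W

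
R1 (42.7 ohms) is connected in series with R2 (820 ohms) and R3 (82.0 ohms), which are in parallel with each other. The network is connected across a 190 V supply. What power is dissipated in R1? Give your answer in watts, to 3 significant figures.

112 W

Replace R2 and R3 with their parallel equivalent so the circuit becomes R1 in series with R_p.
R_p = (820×82.0)/(820+82.0) = 74.55 Ω
R_total = 42.7 + 74.55 = 117.2 Ω
I = V / R_total = 190 / 117.2 = 1.621 A
All the current flows through R1; use P = I²R.
P_R1 = (1.621)² × 42.7 = 112.1 W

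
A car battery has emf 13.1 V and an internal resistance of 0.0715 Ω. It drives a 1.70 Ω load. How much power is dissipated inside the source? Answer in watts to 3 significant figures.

The internal resistance carries the same current as the load; P_int = I²r.
I = ε / (r + R) = 13.1 / (0.0715 + 1.70) = 7.395 A
P_int = I² r = (7.395)² × 0.0715 = 3.910 W

3.91 W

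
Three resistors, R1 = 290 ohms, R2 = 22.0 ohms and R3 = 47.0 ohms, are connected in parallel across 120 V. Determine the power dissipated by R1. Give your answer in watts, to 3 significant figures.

R1 sits directly across the source, so P = V²/R with V = 120 V.
P_R1 = V² / R1 = (120)² / 290 Ω = 49.66 W

49.7 W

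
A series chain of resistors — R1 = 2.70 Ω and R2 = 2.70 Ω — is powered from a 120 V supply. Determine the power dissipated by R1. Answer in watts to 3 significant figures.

1330 W

In a series string the same current flows through every resistor — find that current, then P = I²R for the one we want.
R_total = 2.70 + 2.70 = 5.400 Ω
I = V / R_total = 120 / 5.400 = 22.22 A
P_R1 = I² × R1 = (22.22)² × 2.70 = 1333 W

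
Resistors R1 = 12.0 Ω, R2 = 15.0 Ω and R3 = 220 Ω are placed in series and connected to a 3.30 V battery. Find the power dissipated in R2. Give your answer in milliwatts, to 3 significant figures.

Every series element carries the same I. Get I from the total resistance, then P = I² × R2.
R_total = 12.0 + 15.0 + 220 = 247.0 Ω
I = V / R_total = 3.30 / 247.0 = 0.01336 A
P_R2 = I² × R2 = (0.01336)² × 15.0 = 0.002677 W

2.68 mW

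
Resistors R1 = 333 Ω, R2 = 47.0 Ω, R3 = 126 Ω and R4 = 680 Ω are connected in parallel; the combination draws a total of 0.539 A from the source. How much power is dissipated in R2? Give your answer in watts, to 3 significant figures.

5.45 W

Only the total current is stated, so first find the parallel equivalent to get the voltage across the combination.
1/R_eq = 1/333 + 1/47.0 + 1/126 + 1/680 ⇒ R_eq = 29.69 Ω
V = I_total × R_eq = 0.5390 × 29.69 = 16.00 V
P_R2 = V² / R2 = (16.00)² / 47.0 = 5.447 W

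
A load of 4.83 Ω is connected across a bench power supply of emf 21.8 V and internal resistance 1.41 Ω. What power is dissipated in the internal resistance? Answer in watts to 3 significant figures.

17.2 W

Internal loss is I²r, with I set by the total series resistance r+R.
I = ε / (r + R) = 21.8 / (1.41 + 4.83) = 3.494 A
P_int = I² r = (3.494)² × 1.41 = 17.21 W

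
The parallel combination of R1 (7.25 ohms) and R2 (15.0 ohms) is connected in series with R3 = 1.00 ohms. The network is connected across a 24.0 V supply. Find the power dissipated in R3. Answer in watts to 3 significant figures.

16.6 W

Collapse the R1‖R2 pair into one equivalent R_p; then R_p and R3 form a series string.
R_p = (7.25×15.0)/(7.25+15.0) = 4.888 Ω
R_total = R_p + 1.00 = 4.888 + 1.00 = 5.888 Ω
I = V / R_total = 24.0 / 5.888 = 4.076 A
R3 carries the full series current, so P = I²R.
P_R3 = (4.076)² × 1.00 = 16.62 W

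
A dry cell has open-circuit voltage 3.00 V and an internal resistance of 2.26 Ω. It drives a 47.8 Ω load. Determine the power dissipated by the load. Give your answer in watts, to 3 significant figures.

Load and internal resistance form a series loop — compute the loop current, then the load power via I²R.
I = ε / (r + R) = 3.00 / (2.26 + 47.8) = 0.05993 A
P_load = I² R = (0.05993)² × 47.8 = 0.1717 W

0.172 W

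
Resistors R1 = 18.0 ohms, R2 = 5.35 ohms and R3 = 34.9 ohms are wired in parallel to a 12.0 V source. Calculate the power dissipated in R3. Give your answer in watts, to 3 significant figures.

Each parallel branch sees the full supply voltage, so P = V²/R applies directly to the target branch.
P_R3 = V² / R3 = (12.0)² / 34.9 Ω = 4.126 W

4.13 W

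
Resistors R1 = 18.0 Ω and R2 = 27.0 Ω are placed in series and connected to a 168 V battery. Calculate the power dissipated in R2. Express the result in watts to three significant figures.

376 W

Since the resistors are in series they all carry the loop current I = V/R_total; the power in any one is I²R.
R_total = 18.0 + 27.0 = 45.00 Ω
I = V / R_total = 168 / 45.00 = 3.733 A
P_R2 = I² × R2 = (3.733)² × 27.0 = 376.3 W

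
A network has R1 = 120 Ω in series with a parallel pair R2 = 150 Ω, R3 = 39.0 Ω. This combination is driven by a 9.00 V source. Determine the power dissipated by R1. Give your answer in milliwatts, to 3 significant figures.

Replace R2 and R3 with their parallel equivalent so the circuit becomes R1 in series with R_p.
R_p = (150×39.0)/(150+39.0) = 30.95 Ω
R_total = 120 + 30.95 = 151.0 Ω
I = V / R_total = 9.00 / 151.0 = 0.05962 A
R1 carries the full series current, so P = I²R.
P_R1 = (0.05962)² × 120 = 0.4266 W

427 mW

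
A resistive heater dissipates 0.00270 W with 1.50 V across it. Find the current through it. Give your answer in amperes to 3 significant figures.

0.00180 A

Rearranging the power relation for the two known quantities gives I = P / V.
I = 0.00270 / 1.50 = 0.001800 A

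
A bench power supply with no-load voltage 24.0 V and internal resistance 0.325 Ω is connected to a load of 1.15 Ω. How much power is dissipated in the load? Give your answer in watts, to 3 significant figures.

304 W

The internal resistance and the load are in series, so the same I flows through both; get I from ε/(r+R), then I²R for the load.
I = ε / (r + R) = 24.0 / (0.325 + 1.15) = 16.27 A
P_load = I² R = (16.27)² × 1.15 = 304.5 W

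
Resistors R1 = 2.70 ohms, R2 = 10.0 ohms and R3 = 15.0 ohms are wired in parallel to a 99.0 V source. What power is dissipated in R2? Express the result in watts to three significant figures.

Parallel branches share the same voltage; P = V²/R gives the branch power in one step.
P_R2 = V² / R2 = (99.0)² / 10.0 Ω = 980.1 W

980 W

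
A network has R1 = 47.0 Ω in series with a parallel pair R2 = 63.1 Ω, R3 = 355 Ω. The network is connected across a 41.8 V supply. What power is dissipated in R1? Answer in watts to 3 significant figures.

8.12 W

First combine the parallel branches into one equivalent R_p, then R1 + R_p is a series pair.
R_p = (63.1×355)/(63.1+355) = 53.58 Ω
R_total = 47.0 + 53.58 = 100.6 Ω
I = V / R_total = 41.8 / 100.6 = 0.4156 A
R1 is in the main series path, so its power is I²R1.
P_R1 = (0.4156)² × 47.0 = 8.118 W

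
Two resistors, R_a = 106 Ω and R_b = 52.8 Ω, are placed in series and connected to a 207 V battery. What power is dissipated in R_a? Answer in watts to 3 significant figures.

Every series element carries the same I. Get I from the total resistance, then P = I² × R_a.
R_total = 106 + 52.8 = 158.8 Ω
I = V / R_total = 207 / 158.8 = 1.304 A
P_R_a = I² × R_a = (1.304)² × 106 = 180.1 W

180 W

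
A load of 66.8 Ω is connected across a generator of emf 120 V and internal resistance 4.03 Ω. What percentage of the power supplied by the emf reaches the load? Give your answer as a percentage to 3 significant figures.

94.3 %

Efficiency is P_load / P_total. With a series r and R sharing the same I, P = I²R for each, so η = R/(R+r).
η = R / (R + r) = 66.8 / (66.8 + 4.03) = 0.9431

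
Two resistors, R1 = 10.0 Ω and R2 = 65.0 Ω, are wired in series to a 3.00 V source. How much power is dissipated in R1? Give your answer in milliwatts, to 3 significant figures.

16.0 mW

In a series string the same current flows through every resistor — find that current, then P = I²R for the one we want.
R_total = 10.0 + 65.0 = 75.00 Ω
I = V / R_total = 3.00 / 75.00 = 0.04000 A
P_R1 = I² × R1 = (0.04000)² × 10.0 = 0.01600 W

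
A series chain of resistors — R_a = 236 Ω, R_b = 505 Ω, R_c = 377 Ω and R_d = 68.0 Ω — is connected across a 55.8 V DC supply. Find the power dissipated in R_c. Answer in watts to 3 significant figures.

0.835 W

In a series string the same current flows through every resistor — find that current, then P = I²R for the one we want.
R_total = 236 + 505 + 377 + 68.0 = 1186 Ω
I = V / R_total = 55.8 / 1186 = 0.04705 A
P_R_c = I² × R_c = (0.04705)² × 377 = 0.8345 W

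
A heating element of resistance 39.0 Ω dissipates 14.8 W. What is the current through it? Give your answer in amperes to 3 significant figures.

0.616 A

From P = V I = I²R = V²/R, with the two given quantities we get I = √(P / R).
I = √(14.8 / 39.0) = 0.6160 A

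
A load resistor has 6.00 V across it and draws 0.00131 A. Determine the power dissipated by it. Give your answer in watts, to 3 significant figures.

V and I are known directly — P = V I, no intermediate step needed.
P = 6.00 V × 0.001310 A = 0.007860 W

0.00786 W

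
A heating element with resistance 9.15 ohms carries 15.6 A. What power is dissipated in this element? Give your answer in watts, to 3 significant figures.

2230 W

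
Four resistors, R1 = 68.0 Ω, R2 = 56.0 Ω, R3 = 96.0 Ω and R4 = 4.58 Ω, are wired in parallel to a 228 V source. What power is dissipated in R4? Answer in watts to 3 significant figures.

11400 W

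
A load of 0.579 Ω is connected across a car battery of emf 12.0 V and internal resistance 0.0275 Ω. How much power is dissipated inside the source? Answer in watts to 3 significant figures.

The source's internal resistance is just another series element carrying I; its dissipation is I²r.
I = ε / (r + R) = 12.0 / (0.0275 + 0.579) = 19.79 A
P_int = I² r = (19.79)² × 0.0275 = 10.77 W

10.8 W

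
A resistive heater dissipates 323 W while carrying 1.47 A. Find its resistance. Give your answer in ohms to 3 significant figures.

Inverting the appropriate power form: R = P / I².
R = 323 / (1.470)² = 149.5 Ω

149 Ω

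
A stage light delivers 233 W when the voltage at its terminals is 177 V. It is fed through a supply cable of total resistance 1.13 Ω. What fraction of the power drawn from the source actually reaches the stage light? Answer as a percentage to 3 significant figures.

I = P / V = 233 / 177 = 1.316 A through the supply cable.
P_line = I² R_line = (1.316)² × 1.13 = 1.958 W
P_source = P_load + P_line = 233.0 + 1.958 = 235.0 W
η = P_load / P_source = 233.0 / 235.0 = 0.9917

99.2 %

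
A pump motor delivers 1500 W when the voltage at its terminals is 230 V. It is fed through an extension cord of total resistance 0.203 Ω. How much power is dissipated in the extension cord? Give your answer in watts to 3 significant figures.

8.63 W

Line loss is just I²R for the cable — we know both I and R_line directly.
I = P / V = 1500 / 230 = 6.522 A through the extension cord.
P_line = I² R_line = (6.522)² × 0.203 = 8.634 W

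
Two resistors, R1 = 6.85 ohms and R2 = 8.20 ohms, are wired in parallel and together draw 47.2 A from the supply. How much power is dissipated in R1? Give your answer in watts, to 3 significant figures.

We need the common branch voltage; get it from I_total × R_eq, then P = V²/R for the branch.
1/R_eq = 1/6.85 + 1/8.20 ⇒ R_eq = 3.732 Ω
V = I_total × R_eq = 47.20 × 3.732 = 176.2 V
P_R1 = V² / R1 = (176.2)² / 6.85 = 4530 W

4530 W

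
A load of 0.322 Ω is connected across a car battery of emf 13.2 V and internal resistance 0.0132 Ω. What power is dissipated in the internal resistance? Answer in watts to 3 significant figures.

20.5 W

r is in series with the load, so it carries the full circuit current — the loss in it is I²r.
I = ε / (r + R) = 13.2 / (0.0132 + 0.322) = 39.38 A
P_int = I² r = (39.38)² × 0.0132 = 20.47 W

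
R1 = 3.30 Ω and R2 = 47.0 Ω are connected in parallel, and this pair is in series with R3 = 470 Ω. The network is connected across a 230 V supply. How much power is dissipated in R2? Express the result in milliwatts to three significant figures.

47.8 mW

Reduce the parallel combination to a single R_p; the circuit then becomes R_p in series with the remaining resistor.
R_p = (3.30×47.0)/(3.30+47.0) = 3.083 Ω
R_total = R_p + 470 = 3.083 + 470 = 473.1 Ω
I = V / R_total = 230 / 473.1 = 0.4862 A
Voltage across the parallel pair: V_p = I × R_p = 0.4862 × 3.083 = 1.499 V
R2 has V_p across it, so P = V_p²/R2.
P_R2 = (1.499)² / 47.0 = 0.04782 W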